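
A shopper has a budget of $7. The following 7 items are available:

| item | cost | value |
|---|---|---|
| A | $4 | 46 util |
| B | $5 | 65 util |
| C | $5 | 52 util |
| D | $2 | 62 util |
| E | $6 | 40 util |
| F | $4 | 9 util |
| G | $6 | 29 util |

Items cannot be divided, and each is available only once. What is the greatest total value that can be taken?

127 util

Check high-value combinations within $7:
- B+D: cost 5+2=7, value 65+62=127
- C+D: cost 5+2=7, value 52+62=114
- A+D: cost 4+2=6, value 46+62=108
- D+F: cost 2+4=6, value 62+9=71
- B: cost 5, value 65
Best: 127 util.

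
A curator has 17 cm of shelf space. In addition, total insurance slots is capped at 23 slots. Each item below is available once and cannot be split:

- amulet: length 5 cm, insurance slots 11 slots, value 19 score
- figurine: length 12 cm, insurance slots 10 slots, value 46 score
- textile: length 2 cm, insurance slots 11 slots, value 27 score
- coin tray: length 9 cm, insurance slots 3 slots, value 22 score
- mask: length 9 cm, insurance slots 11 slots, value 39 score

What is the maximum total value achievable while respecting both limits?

73 score

Feasible sets respecting both limits:
- figurine+textile: length 14, insurance slots 21, value 73
- textile+mask: length 11, insurance slots 22, value 66
- amulet+figurine: length 17, insurance slots 21, value 65
- amulet+mask: length 14, insurance slots 22, value 58
Best: 73 score.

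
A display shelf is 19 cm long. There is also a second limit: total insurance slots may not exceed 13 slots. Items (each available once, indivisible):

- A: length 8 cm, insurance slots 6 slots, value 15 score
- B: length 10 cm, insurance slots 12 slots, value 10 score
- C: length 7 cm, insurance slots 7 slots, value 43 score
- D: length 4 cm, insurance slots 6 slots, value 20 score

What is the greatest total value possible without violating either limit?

63 score

Feasible sets respecting both limits:
- C+D: length 11, insurance slots 13, value 63
- A+C: length 15, insurance slots 13, value 58
- C: length 7, insurance slots 7, value 43
Best: 63 score.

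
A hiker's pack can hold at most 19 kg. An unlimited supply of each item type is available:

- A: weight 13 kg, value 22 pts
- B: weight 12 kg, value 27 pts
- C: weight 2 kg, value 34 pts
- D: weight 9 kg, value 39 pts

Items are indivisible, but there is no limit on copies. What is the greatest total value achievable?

Best value-per-unit is C at 34/2, and filling with it alone uses weight 9×2=18. No mix of the others beats 9×34 = 306.

306 pts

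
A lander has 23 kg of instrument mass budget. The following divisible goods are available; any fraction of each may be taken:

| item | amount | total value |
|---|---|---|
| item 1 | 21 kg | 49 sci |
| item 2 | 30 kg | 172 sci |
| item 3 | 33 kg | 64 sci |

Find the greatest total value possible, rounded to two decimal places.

131.87

Take in order of value per unit:
- item 2 (172/30 per unit): 23 of 30 → value 23×172/30 = 131.8667, running total 131.87
Total 131.87.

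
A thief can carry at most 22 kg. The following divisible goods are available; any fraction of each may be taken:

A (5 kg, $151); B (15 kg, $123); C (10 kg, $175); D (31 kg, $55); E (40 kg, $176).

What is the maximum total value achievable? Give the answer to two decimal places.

Take in order of value per unit:
- A (151/5 per unit): all 5 → value 151, running total 151.00
- C (175/10 per unit): all 10 → value 175, running total 326.00
- B (123/15 per unit): 7 of 15 → value 7×123/15 = 57.4000, running total 383.40
Total 383.40.

383.40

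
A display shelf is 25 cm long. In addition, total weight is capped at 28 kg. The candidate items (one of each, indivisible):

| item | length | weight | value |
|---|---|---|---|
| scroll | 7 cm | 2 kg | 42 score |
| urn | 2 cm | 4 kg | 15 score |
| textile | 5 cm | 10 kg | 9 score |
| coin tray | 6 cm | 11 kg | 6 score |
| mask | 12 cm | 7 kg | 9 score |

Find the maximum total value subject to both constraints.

72 score

Feasible sets respecting both limits:
- scroll+urn+textile+coin tray: length 20, weight 27, value 72
- scroll+urn+textile: length 14, weight 16, value 66
- scroll+urn+mask: length 21, weight 13, value 66
- scroll+urn+coin tray: length 15, weight 17, value 63
Best: 72 score.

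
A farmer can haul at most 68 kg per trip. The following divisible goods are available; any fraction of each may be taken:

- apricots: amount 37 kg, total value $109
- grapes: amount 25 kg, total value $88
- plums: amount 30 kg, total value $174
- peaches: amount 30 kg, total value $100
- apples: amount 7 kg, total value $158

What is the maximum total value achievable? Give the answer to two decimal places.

Take in order of value per unit:
- apples (158/7 per unit): all 7 → value 158, running total 158.00
- plums (174/30 per unit): all 30 → value 174, running total 332.00
- grapes (88/25 per unit): all 25 → value 88, running total 420.00
- peaches (100/30 per unit): 6 of 30 → value 6×100/30 = 20.0000, running total 440.00
Total 440.00.

440.00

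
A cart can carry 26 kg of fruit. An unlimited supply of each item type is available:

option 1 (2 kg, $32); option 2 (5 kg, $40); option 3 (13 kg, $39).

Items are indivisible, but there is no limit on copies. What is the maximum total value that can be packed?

$416

Best value-per-unit is option 1 at 32/2, and filling with it alone uses weight 13×2=26. No mix of the others beats 13×32 = 416.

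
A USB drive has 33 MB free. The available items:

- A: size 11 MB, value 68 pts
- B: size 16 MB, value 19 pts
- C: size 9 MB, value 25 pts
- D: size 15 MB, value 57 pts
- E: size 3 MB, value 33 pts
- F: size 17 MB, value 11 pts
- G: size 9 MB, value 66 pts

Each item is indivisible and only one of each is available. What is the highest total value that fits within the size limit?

Check high-value combinations within 33 MB:
- A+C+E+G: size 11+9+3+9=32, value 68+25+33+66=192
- A+E+G: size 11+3+9=23, value 68+33+66=167
- A+C+G: size 11+9+9=29, value 68+25+66=159
- A+D+E: size 11+15+3=29, value 68+57+33=158
- D+E+G: size 15+3+9=27, value 57+33+66=156
Best: 192 pts.

192 pts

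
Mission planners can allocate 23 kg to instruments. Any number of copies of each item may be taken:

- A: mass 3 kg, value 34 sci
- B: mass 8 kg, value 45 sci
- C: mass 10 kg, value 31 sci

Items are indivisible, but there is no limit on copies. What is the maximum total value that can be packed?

Best value-per-unit is A at 34/3, and filling with it alone uses mass 7×3=21. No mix of the others beats 7×34 = 238.

238 sci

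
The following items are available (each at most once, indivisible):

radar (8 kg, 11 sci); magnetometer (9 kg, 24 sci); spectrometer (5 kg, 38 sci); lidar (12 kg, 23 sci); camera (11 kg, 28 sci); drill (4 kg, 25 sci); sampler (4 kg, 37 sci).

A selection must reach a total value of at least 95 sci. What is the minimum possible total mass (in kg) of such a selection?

Subsets with value ≥ 95, sorted by total mass:
- spectrometer+drill+sampler: mass 13, value 100
- magnetometer+spectrometer+sampler: mass 18, value 99
Minimum mass: 13 kg.

13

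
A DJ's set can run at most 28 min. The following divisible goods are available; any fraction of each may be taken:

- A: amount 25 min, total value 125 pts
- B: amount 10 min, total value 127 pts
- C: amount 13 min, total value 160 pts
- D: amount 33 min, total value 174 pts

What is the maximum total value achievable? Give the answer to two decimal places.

Take in order of value per unit:
- B (127/10 per unit): all 10 → value 127, running total 127.00
- C (160/13 per unit): all 13 → value 160, running total 287.00
- D (174/33 per unit): 5 of 33 → value 5×174/33 = 26.3636, running total 313.36
Total 313.36.

313.36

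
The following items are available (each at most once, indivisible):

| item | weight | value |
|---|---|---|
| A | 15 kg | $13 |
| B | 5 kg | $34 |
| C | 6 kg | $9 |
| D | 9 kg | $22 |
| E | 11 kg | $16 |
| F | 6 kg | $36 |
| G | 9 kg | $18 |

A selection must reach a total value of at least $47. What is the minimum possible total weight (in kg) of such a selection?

11

Subsets with value ≥ 47, sorted by total weight:
- B+F: weight 11, value 70
- B+D: weight 14, value 56
- B+G: weight 14, value 52
Minimum weight: 11 kg.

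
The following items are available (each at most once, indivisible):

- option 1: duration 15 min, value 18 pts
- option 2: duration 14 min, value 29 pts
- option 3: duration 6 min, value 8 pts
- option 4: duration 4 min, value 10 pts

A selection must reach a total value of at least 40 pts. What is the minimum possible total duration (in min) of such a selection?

24

Subsets with value ≥ 40, sorted by total duration:
- option 2+option 3+option 4: duration 24, value 47
- option 1+option 2: duration 29, value 47
- option 1+option 2+option 4: duration 33, value 57
Minimum duration: 24 min.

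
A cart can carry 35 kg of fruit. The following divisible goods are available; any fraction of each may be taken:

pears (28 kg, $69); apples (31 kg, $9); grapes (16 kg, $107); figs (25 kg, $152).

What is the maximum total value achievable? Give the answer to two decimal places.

Take in order of value per unit:
- grapes (107/16 per unit): all 16 → value 107, running total 107.00
- figs (152/25 per unit): 19 of 25 → value 19×152/25 = 115.5200, running total 222.52
Total 222.52.

222.52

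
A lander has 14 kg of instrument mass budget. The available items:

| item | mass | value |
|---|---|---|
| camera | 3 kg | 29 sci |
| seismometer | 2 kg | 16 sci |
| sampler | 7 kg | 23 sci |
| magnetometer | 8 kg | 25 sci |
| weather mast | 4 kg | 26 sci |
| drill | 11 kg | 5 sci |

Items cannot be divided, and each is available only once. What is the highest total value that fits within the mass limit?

78 sci

Check high-value combinations within 14 kg:
- camera+sampler+weather mast: mass 3+7+4=14, value 29+23+26=78
- camera+seismometer+weather mast: mass 3+2+4=9, value 29+16+26=71
- camera+seismometer+magnetometer: mass 3+2+8=13, value 29+16+25=70
- camera+seismometer+sampler: mass 3+2+7=12, value 29+16+23=68
Best: 78 sci.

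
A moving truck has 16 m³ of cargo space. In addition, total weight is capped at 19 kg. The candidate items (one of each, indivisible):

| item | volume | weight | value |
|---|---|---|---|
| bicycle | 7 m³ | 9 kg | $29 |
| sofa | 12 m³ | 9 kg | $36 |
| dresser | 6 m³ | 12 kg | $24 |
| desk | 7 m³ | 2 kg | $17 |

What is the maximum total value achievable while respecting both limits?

$46

Feasible sets respecting both limits:
- bicycle+desk: volume 14, weight 11, value 46
- dresser+desk: volume 13, weight 14, value 41
- sofa: volume 12, weight 9, value 36
- bicycle: volume 7, weight 9, value 29
Best: $46.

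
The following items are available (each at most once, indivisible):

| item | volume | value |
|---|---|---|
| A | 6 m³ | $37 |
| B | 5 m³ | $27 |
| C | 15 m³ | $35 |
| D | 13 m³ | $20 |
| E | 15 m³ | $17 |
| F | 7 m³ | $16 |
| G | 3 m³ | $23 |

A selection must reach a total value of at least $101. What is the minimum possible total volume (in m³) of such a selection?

Subsets with value ≥ 101, sorted by total volume:
- A+B+F+G: volume 21, value 103
- A+B+D+G: volume 27, value 107
- A+B+C+G: volume 29, value 122
Minimum volume: 21 m³.

21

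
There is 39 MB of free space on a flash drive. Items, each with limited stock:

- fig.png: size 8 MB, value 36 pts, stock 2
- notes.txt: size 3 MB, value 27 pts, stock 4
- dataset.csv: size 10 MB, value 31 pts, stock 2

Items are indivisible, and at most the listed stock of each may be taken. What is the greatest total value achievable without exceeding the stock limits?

211 pts

Top feasible selections:
- 2×fig.png + 4×notes.txt + 1×dataset.csv: size 38, value 211
- 2×fig.png + 3×notes.txt + 1×dataset.csv: size 35, value 184
- 2×fig.png + 4×notes.txt: size 28, value 180
- 1×fig.png + 3×notes.txt + 2×dataset.csv: size 37, value 179
Best: 211 pts.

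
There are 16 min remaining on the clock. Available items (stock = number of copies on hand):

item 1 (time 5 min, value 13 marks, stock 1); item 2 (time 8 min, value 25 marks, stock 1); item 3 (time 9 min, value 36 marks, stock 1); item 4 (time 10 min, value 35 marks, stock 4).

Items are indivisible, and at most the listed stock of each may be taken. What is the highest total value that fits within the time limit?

49 marks

Best selections within time 16 and stock limits:
- 1×item 1 + 1×item 3: time 14, value 49
- 1×item 1 + 1×item 4: time 15, value 48
- 1×item 1 + 1×item 2: time 13, value 38
- 1×item 3: time 9, value 36
Best: 49 marks.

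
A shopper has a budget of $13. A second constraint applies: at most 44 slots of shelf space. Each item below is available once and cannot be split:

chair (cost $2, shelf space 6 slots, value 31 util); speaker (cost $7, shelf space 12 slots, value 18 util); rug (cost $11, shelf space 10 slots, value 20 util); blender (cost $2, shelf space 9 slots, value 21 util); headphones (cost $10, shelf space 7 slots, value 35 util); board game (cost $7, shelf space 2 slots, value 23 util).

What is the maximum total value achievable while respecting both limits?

75 util

Feasible sets respecting both limits:
- chair+blender+board game: cost 11, shelf space 17, value 75
- chair+speaker+blender: cost 11, shelf space 27, value 70
- chair+headphones: cost 12, shelf space 13, value 66
- blender+headphones: cost 12, shelf space 16, value 56
Best: 75 util.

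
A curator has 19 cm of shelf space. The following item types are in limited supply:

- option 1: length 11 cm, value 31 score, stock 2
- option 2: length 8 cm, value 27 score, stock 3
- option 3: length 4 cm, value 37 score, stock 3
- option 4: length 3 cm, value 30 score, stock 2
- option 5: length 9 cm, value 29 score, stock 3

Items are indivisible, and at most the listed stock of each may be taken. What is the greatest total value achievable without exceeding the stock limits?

171 score

Top feasible selections:
- 3×option 3 + 2×option 4: length 18, value 171
- 3×option 3 + 1×option 4: length 15, value 141
- 2×option 3 + 2×option 4: length 14, value 134
- 1×option 2 + 2×option 3 + 1×option 4: length 19, value 131
Best: 171 score.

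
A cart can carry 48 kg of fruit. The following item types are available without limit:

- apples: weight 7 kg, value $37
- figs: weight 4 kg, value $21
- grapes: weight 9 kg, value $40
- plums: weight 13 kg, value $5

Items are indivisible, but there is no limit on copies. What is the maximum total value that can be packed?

Best value-per-unit is apples at 37/7; filling with it alone gives 6×37 = 222.
Optimal mix: 4×apples + 5×figs → weight 48, value 253.

$253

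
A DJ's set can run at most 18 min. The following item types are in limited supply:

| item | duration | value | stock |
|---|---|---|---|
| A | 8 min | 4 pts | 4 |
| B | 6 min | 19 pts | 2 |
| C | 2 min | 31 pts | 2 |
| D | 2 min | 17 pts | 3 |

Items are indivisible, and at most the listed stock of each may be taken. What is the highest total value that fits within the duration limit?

132 pts

Best selections within duration 18 and stock limits:
- 1×B + 2×C + 3×D: duration 16, value 132
- 2×B + 2×C + 1×D: duration 18, value 117
- 1×A + 2×C + 3×D: duration 18, value 117
- 1×B + 2×C + 2×D: duration 14, value 115
Best: 132 pts.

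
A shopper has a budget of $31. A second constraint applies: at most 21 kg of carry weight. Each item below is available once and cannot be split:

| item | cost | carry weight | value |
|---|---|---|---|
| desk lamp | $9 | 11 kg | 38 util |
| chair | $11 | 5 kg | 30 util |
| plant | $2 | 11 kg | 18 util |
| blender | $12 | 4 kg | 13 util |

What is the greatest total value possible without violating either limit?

Feasible sets respecting both limits:
- desk lamp+chair: cost 20, carry weight 16, value 68
- chair+plant+blender: cost 25, carry weight 20, value 61
- desk lamp+blender: cost 21, carry weight 15, value 51
Best: 68 util.

68 util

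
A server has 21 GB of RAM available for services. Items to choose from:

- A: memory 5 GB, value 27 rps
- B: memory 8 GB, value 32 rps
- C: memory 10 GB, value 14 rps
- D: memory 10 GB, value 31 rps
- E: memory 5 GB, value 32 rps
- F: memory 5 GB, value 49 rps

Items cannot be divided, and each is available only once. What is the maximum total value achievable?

113 rps

Check high-value combinations within 21 GB:
- B+E+F: memory 8+5+5=18, value 32+32+49=113
- D+E+F: memory 10+5+5=20, value 31+32+49=112
- A+E+F: memory 5+5+5=15, value 27+32+49=108
- A+B+F: memory 5+8+5=18, value 27+32+49=108
- A+D+F: memory 5+10+5=20, value 27+31+49=107
Best: 113 rps.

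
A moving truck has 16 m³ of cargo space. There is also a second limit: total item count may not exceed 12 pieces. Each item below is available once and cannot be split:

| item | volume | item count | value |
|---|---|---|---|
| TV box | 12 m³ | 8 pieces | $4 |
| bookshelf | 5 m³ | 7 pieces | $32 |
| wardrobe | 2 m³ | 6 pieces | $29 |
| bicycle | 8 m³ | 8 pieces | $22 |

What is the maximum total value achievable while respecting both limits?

Feasible sets respecting both limits:
- bookshelf: volume 5, item count 7, value 32
- wardrobe: volume 2, item count 6, value 29
- bicycle: volume 8, item count 8, value 22
Best: $32.

$32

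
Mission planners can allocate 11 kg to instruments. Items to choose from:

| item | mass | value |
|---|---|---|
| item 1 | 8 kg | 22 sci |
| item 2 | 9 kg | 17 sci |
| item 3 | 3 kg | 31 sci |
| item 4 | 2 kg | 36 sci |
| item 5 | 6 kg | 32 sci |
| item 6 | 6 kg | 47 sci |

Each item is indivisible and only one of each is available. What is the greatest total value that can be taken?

Check high-value combinations within 11 kg:
- item 3+item 4+item 6: mass 3+2+6=11, value 31+36+47=114
- item 3+item 4+item 5: mass 3+2+6=11, value 31+36+32=99
- item 4+item 6: mass 2+6=8, value 36+47=83
Best: 114 sci.

114 sci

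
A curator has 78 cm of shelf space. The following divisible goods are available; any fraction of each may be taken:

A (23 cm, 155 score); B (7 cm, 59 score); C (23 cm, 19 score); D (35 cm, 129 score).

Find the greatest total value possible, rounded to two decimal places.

353.74

Take in order of value per unit:
- B (59/7 per unit): all 7 → value 59, running total 59.00
- A (155/23 per unit): all 23 → value 155, running total 214.00
- D (129/35 per unit): all 35 → value 129, running total 343.00
- C (19/23 per unit): 13 of 23 → value 13×19/23 = 10.7391, running total 353.74
Total 353.74.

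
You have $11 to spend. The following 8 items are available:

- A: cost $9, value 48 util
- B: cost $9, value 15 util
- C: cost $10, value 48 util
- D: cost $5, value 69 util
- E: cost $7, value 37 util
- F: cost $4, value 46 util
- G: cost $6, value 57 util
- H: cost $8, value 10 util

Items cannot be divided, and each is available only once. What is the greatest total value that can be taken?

126 util

Check high-value combinations within $11:
- D+G: cost 5+6=11, value 69+57=126
- D+F: cost 5+4=9, value 69+46=115
- F+G: cost 4+6=10, value 46+57=103
- E+F: cost 7+4=11, value 37+46=83
- D: cost 5, value 69
Best: 126 util.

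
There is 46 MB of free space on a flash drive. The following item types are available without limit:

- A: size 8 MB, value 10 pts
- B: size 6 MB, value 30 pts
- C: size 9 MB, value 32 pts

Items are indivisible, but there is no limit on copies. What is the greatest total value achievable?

Best value-per-unit is B at 30/6; filling with it alone gives 7×30 = 210.
Optimal mix: 6×B + 1×C → size 45, value 212.

212 pts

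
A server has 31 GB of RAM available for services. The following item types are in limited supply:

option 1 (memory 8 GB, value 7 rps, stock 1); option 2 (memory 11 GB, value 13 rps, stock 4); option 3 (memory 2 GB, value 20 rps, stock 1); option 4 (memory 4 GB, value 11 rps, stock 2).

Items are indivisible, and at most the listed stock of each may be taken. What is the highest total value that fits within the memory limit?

62 rps

Best selections within memory 31 and stock limits:
- 1×option 1 + 1×option 2 + 1×option 3 + 2×option 4: memory 29, value 62
- 2×option 2 + 1×option 3 + 1×option 4: memory 28, value 57
- 1×option 2 + 1×option 3 + 2×option 4: memory 21, value 55
- 1×option 1 + 1×option 2 + 1×option 3 + 1×option 4: memory 25, value 51
Best: 62 rps.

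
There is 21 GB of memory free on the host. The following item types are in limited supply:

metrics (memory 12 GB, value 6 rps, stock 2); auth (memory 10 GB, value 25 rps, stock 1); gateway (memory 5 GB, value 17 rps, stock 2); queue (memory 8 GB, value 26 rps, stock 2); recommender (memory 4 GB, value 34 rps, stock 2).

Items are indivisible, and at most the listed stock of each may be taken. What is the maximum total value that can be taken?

111 rps

Top feasible selections:
- 1×gateway + 1×queue + 2×recommender: memory 21, value 111
- 2×gateway + 2×recommender: memory 18, value 102
- 1×queue + 2×recommender: memory 16, value 94
Best: 111 rps.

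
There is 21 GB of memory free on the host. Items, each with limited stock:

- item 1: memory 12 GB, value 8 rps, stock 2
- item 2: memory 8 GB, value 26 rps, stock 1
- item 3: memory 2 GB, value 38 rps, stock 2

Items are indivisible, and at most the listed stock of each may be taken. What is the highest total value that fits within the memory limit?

Best selections within memory 21 and stock limits:
- 1×item 2 + 2×item 3: memory 12, value 102
- 1×item 1 + 2×item 3: memory 16, value 84
- 2×item 3: memory 4, value 76
- 1×item 2 + 1×item 3: memory 10, value 64
Best: 102 rps.

102 rps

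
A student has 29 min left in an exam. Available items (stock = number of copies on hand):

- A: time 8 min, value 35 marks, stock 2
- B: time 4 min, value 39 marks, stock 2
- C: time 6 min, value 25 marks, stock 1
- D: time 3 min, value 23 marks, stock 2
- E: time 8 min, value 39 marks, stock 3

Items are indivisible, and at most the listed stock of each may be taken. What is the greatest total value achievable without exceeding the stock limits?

Top feasible selections:
- 2×B + 1×C + 2×D + 1×E: time 28, value 188
- 1×A + 2×B + 1×C + 2×D: time 28, value 184
Best: 188 marks.

188 marks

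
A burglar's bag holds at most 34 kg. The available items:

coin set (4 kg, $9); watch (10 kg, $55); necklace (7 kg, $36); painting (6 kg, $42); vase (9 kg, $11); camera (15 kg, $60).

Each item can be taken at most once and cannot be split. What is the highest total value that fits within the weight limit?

This is a 0/1 knapsack; check combinations near the capacity.
- watch+painting+camera: weight 10+6+15=31, value 55+42+60=157
- watch+necklace+camera: weight 10+7+15=32, value 55+36+60=151
- coin set+necklace+painting+camera: weight 4+7+6+15=32, value 9+36+42+60=147
- watch+necklace+painting+vase: weight 10+7+6+9=32, value 55+36+42+11=144
- coin set+watch+necklace+painting: weight 4+10+7+6=27, value 9+55+36+42=142
Best: $157.

$157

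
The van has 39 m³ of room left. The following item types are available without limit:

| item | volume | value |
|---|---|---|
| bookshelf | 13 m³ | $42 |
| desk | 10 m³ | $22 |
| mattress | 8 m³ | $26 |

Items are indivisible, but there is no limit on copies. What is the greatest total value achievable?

$126

Best value-per-unit is mattress at 26/8; filling with it alone gives 4×26 = 104.
Optimal mix: 3×bookshelf → volume 39, value 126.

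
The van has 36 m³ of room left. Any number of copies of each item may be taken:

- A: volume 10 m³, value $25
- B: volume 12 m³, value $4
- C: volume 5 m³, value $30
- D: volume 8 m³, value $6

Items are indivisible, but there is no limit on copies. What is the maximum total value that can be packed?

$210

Best value-per-unit is C at 30/5, and filling with it alone uses volume 7×5=35. No mix of the others beats 7×30 = 210.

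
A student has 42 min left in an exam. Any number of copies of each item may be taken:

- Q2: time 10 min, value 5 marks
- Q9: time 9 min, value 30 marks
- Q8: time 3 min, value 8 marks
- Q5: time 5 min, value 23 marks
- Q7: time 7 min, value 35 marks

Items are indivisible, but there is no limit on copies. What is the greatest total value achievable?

210 marks

Best value-per-unit is Q7 at 35/7, and filling with it alone uses time 6×7=42. No mix of the others beats 6×35 = 210.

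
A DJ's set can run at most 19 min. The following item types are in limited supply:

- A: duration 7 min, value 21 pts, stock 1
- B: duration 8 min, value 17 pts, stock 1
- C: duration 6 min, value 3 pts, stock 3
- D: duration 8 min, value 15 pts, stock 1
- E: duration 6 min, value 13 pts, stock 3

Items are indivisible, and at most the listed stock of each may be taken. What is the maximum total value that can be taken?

Top feasible selections:
- 1×A + 2×E: duration 19, value 47
- 3×E: duration 18, value 39
Best: 47 pts.

47 pts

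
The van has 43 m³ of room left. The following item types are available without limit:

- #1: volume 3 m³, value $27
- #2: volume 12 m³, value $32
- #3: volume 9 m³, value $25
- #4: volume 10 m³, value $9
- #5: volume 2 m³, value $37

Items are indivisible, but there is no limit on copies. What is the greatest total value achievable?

Best value-per-unit is #5 at 37/2, and filling with it alone uses volume 21×2=42. No mix of the others beats 21×37 = 777.

$777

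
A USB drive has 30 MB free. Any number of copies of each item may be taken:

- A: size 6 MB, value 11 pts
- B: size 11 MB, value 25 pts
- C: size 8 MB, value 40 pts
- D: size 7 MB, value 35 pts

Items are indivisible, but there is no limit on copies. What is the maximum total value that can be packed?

Best value-per-unit is C at 40/8; filling with it alone gives 3×40 = 120.
Optimal mix: 2×C + 2×D → size 30, value 150.

150 pts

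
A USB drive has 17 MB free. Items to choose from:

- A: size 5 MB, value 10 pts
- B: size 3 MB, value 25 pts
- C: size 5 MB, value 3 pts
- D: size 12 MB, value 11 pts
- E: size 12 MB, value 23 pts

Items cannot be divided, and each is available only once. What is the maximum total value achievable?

Check high-value combinations within 17 MB:
- B+E: size 3+12=15, value 25+23=48
- A+B+C: size 5+3+5=13, value 10+25+3=38
- B+D: size 3+12=15, value 25+11=36
- A+B: size 5+3=8, value 10+25=35
Best: 48 pts.

48 pts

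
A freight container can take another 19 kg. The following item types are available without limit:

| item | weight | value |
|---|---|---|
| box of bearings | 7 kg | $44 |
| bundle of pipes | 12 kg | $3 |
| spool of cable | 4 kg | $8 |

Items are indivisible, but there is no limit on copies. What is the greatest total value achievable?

$96

Best value-per-unit is box of bearings at 44/7; filling with it alone gives 2×44 = 88.
Optimal mix: 2×box of bearings + 1×spool of cable → weight 18, value 96.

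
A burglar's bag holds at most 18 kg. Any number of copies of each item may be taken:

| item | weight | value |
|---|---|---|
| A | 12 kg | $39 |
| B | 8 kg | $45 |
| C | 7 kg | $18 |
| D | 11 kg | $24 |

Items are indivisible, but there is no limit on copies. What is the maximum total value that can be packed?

$90

Best value-per-unit is B at 45/8, and filling with it alone uses weight 2×8=16. No mix of the others beats 2×45 = 90.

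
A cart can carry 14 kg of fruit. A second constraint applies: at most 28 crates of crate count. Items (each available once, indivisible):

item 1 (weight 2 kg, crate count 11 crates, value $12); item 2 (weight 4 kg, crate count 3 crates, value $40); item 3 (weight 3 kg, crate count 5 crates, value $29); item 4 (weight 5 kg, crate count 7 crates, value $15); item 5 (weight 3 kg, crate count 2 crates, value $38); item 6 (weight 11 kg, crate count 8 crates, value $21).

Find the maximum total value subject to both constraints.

$119

Feasible sets respecting both limits:
- item 1+item 2+item 3+item 5: weight 12, crate count 21, value 119
- item 2+item 3+item 5: weight 10, crate count 10, value 107
- item 1+item 2+item 4+item 5: weight 14, crate count 23, value 105
- item 1+item 2+item 3+item 4: weight 14, crate count 26, value 96
Best: $119.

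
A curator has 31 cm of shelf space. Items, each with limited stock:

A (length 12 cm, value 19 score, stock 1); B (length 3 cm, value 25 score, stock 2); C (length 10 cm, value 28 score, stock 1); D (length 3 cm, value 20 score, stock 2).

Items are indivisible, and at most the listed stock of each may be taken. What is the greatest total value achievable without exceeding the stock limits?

Best selections within length 31 and stock limits:
- 2×B + 1×C + 2×D: length 22, value 118
- 1×A + 2×B + 1×C + 1×D: length 31, value 117
- 1×A + 1×B + 1×C + 2×D: length 31, value 112
- 1×A + 2×B + 2×D: length 24, value 109
Best: 118 score.

118 score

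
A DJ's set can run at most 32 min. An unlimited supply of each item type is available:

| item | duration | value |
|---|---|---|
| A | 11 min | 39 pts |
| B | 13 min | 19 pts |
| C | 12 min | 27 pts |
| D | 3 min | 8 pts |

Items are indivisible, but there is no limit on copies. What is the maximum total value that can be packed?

102 pts

Best value-per-unit is A at 39/11; filling with it alone gives 2×39 = 78.
Optimal mix: 2×A + 3×D → duration 31, value 102.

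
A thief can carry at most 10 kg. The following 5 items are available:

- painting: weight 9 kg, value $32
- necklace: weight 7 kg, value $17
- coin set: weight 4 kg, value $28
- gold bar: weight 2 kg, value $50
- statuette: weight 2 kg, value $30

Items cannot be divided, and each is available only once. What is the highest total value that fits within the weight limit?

$108

This is a 0/1 knapsack; check combinations near the capacity.
- coin set+gold bar+statuette: weight 4+2+2=8, value 28+50+30=108
- gold bar+statuette: weight 2+2=4, value 50+30=80
- coin set+gold bar: weight 4+2=6, value 28+50=78
- necklace+gold bar: weight 7+2=9, value 17+50=67
- coin set+statuette: weight 4+2=6, value 28+30=58
Best: $108.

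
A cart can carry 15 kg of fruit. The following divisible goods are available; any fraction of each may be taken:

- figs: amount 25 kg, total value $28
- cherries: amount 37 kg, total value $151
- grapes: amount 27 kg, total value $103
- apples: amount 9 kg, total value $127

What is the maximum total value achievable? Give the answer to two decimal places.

Take in order of value per unit:
- apples (127/9 per unit): all 9 → value 127, running total 127.00
- cherries (151/37 per unit): 6 of 37 → value 6×151/37 = 24.4865, running total 151.49
Total 151.49.

151.49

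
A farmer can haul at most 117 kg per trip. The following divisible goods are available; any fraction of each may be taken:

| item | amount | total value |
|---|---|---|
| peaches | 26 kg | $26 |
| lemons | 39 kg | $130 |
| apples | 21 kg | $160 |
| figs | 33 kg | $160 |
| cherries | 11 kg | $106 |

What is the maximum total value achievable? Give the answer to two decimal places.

Take in order of value per unit:
- cherries (106/11 per unit): all 11 → value 106, running total 106.00
- apples (160/21 per unit): all 21 → value 160, running total 266.00
- figs (160/33 per unit): all 33 → value 160, running total 426.00
- lemons (130/39 per unit): all 39 → value 130, running total 556.00
- peaches (26/26 per unit): 13 of 26 → value 13×26/26 = 13.0000, running total 569.00
Total 569.00.

569.00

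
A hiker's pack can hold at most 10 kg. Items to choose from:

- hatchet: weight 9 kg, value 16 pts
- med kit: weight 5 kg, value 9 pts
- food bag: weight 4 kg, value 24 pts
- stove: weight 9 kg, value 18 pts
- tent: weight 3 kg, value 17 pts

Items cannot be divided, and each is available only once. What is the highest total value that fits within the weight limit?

41 pts

Check high-value combinations within 10 kg:
- food bag+tent: weight 4+3=7, value 24+17=41
- med kit+food bag: weight 5+4=9, value 9+24=33
- med kit+tent: weight 5+3=8, value 9+17=26
- food bag: weight 4, value 24
- stove: weight 9, value 18
Best: 41 pts.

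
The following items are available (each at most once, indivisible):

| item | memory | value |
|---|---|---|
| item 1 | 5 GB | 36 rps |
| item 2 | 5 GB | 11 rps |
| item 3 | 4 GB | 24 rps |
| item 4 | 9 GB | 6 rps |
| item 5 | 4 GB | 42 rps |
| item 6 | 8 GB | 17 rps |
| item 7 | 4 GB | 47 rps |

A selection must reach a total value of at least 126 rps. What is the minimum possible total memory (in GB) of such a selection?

17

Subsets with value ≥ 126, sorted by total memory:
- item 1+item 3+item 5+item 7: memory 17, value 149
- item 1+item 2+item 5+item 7: memory 18, value 136
- item 3+item 5+item 6+item 7: memory 20, value 130
- item 1+item 5+item 6+item 7: memory 21, value 142
Minimum memory: 17 GB.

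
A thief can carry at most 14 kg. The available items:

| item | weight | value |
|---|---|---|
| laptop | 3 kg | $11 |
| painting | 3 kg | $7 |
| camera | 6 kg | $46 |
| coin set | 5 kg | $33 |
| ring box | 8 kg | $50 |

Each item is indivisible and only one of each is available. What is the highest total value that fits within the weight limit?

Check high-value combinations within 14 kg:
- camera+ring box: weight 6+8=14, value 46+50=96
- laptop+camera+coin set: weight 3+6+5=14, value 11+46+33=90
- painting+camera+coin set: weight 3+6+5=14, value 7+46+33=86
- coin set+ring box: weight 5+8=13, value 33+50=83
Best: $96.

$96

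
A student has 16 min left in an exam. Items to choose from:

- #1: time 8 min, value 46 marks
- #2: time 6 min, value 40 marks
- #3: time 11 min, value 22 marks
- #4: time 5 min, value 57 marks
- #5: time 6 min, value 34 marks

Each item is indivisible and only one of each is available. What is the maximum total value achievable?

Check high-value combinations within 16 min:
- #1+#4: time 8+5=13, value 46+57=103
- #2+#4: time 6+5=11, value 40+57=97
- #4+#5: time 5+6=11, value 57+34=91
Best: 103 marks.

103 marks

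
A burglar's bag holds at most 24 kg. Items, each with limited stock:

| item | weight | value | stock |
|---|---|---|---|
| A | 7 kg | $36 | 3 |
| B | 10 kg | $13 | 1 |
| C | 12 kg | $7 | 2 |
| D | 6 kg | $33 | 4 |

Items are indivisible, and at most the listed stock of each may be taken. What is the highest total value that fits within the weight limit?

Best selections within weight 24 and stock limits:
- 4×D: weight 24, value 132
- 3×A: weight 21, value 108
Best: $132.

$132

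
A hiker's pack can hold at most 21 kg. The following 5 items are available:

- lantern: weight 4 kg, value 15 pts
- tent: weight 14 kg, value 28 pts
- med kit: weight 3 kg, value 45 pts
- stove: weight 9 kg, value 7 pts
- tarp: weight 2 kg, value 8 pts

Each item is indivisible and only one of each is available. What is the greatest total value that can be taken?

88 pts

Check high-value combinations within 21 kg:
- lantern+tent+med kit: weight 4+14+3=21, value 15+28+45=88
- tent+med kit+tarp: weight 14+3+2=19, value 28+45+8=81
- lantern+med kit+stove+tarp: weight 4+3+9+2=18, value 15+45+7+8=75
- tent+med kit: weight 14+3=17, value 28+45=73
Best: 88 pts.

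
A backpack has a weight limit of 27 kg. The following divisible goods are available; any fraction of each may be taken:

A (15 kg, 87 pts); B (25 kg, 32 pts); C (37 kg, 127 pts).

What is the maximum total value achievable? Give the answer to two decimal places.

Take in order of value per unit:
- A (87/15 per unit): all 15 → value 87, running total 87.00
- C (127/37 per unit): 12 of 37 → value 12×127/37 = 41.1892, running total 128.19
Total 128.19.

128.19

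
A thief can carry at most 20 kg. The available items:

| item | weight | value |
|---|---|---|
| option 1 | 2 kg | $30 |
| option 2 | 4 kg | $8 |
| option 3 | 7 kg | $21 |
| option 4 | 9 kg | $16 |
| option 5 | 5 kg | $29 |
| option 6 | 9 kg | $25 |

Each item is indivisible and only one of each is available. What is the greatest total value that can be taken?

Check high-value combinations within 20 kg:
- option 1+option 2+option 5+option 6: weight 2+4+5+9=20, value 30+8+29+25=92
- option 1+option 2+option 3+option 5: weight 2+4+7+5=18, value 30+8+21+29=88
- option 1+option 5+option 6: weight 2+5+9=16, value 30+29+25=84
- option 1+option 2+option 4+option 5: weight 2+4+9+5=20, value 30+8+16+29=83
Best: $92.

$92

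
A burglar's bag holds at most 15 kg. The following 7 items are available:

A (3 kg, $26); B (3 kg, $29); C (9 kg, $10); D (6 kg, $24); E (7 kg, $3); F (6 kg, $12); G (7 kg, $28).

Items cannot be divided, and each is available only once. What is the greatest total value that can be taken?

$83

This is a 0/1 knapsack; check combinations near the capacity.
- A+B+G: weight 3+3+7=13, value 26+29+28=83
- A+B+D: weight 3+3+6=12, value 26+29+24=79
- A+B+F: weight 3+3+6=12, value 26+29+12=67
- A+B+C: weight 3+3+9=15, value 26+29+10=65
- B+D+F: weight 3+6+6=15, value 29+24+12=65
Best: $83.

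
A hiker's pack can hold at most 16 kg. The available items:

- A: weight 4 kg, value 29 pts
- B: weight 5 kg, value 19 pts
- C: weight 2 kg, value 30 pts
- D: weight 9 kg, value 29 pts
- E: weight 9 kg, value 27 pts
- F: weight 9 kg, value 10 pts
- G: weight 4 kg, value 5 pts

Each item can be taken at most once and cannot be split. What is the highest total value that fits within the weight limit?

88 pts

Check high-value combinations within 16 kg:
- A+C+D: weight 4+2+9=15, value 29+30+29=88
- A+C+E: weight 4+2+9=15, value 29+30+27=86
- A+B+C+G: weight 4+5+2+4=15, value 29+19+30+5=83
- A+B+C: weight 4+5+2=11, value 29+19+30=78
- B+C+D: weight 5+2+9=16, value 19+30+29=78
Best: 88 pts.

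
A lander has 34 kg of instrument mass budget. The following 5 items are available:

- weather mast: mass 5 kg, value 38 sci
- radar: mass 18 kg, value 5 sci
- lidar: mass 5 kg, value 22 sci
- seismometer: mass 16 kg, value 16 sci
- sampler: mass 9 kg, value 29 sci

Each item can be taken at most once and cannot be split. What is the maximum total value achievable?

Check high-value combinations within 34 kg:
- weather mast+lidar+sampler: mass 5+5+9=19, value 38+22+29=89
- weather mast+seismometer+sampler: mass 5+16+9=30, value 38+16+29=83
- weather mast+lidar+seismometer: mass 5+5+16=26, value 38+22+16=76
- weather mast+radar+sampler: mass 5+18+9=32, value 38+5+29=72
Best: 89 sci.

89 sci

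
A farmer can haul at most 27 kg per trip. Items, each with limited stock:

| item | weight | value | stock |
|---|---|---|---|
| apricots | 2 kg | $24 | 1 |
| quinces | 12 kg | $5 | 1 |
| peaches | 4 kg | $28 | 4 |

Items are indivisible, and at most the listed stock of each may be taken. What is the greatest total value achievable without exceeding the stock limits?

Top feasible selections:
- 1×apricots + 4×peaches: weight 18, value 136
- 1×apricots + 1×quinces + 3×peaches: weight 26, value 113
Best: $136.

$136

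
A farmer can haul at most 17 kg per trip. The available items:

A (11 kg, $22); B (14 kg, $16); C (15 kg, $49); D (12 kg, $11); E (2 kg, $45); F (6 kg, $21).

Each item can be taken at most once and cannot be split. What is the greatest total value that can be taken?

Check high-value combinations within 17 kg:
- C+E: weight 15+2=17, value 49+45=94
- A+E: weight 11+2=13, value 22+45=67
- E+F: weight 2+6=8, value 45+21=66
- B+E: weight 14+2=16, value 16+45=61
- D+E: weight 12+2=14, value 11+45=56
Best: $94.

$94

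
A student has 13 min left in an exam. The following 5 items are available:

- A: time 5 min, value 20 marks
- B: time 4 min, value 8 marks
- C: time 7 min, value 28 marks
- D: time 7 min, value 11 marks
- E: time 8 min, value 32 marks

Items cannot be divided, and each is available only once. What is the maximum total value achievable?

Check high-value combinations within 13 min:
- A+E: time 5+8=13, value 20+32=52
- A+C: time 5+7=12, value 20+28=48
- B+E: time 4+8=12, value 8+32=40
- B+C: time 4+7=11, value 8+28=36
- E: time 8, value 32
Best: 52 marks.

52 marks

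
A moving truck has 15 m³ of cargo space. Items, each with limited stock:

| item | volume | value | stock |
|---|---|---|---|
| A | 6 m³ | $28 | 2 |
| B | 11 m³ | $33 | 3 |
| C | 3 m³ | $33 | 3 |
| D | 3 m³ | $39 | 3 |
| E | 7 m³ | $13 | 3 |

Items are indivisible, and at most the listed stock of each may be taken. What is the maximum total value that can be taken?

$183

Top feasible selections:
- 2×C + 3×D: volume 15, value 183
- 3×C + 2×D: volume 15, value 177
Best: $183.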